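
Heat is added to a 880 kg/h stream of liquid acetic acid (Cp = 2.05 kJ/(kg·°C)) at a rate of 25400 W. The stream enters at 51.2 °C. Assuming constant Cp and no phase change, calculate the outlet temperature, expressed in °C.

T_out = 102 °C

Q = 25400 W = 91440 kJ/h
ΔT = Q/(ṁ·Cp) = 91440/(880×2.05) = 50.687 K
T_out = 51.2 + 50.687 = 101.89 °C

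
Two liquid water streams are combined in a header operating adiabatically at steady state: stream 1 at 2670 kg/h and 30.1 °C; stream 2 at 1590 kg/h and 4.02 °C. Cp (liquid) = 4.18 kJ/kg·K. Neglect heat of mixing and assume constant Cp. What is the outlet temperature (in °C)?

No heat crosses the boundary, so H_out = H_in.
Σ ṁᵢCp,ᵢTᵢ = 2670×4.18×30.1 + 1590×4.18×4.02 = 362650
Σ ṁᵢCp,ᵢ = 2670×4.18 + 1590×4.18 = 17807
T_out = 362650 / 17807 = 20.366 °C

T_out = 20.4 °C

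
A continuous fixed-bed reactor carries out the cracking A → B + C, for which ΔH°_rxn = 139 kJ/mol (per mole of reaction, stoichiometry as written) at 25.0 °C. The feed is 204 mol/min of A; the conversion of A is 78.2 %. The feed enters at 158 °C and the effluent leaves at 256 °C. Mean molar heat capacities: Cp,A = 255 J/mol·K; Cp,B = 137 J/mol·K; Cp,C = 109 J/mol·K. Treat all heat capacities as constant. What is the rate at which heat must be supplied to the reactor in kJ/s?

Q_in = 449 kJ/s

Extent of reaction ξ = 0.782 × 204 = 159.53 mol/min
Reaction term: ξ·ΔH°_rxn = 159.53 × 139 = 22174 kJ/min
Sensible, feed 158→25 °C: -6918.7 kJ/min
Outlet flows (mol/min): A 44.472, B 159.53, C 159.53
Sensible, products 25→256 °C: 11685 kJ/min
Q = ΔH = 26941 kJ/min = 449.01 kW
Heat supplied = 449.01 kJ/s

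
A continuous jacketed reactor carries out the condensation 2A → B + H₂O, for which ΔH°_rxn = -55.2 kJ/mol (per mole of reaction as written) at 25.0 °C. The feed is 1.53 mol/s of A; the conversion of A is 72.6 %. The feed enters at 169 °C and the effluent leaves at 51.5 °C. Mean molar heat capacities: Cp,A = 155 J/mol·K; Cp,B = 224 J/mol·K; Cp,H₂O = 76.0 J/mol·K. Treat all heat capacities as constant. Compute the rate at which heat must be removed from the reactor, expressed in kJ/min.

Extent of reaction ξ = 0.726 × 1.53 / 2 = 0.55539 mol/s
Reaction term: ξ·ΔH°_rxn = 0.55539 × -55.2 = -30.658 kJ/s
Sensible, feed 169→25 °C: -34.15 kJ/s
Outlet flows (mol/s): A 0.41922, B 0.55539, H₂O 0.55539
Sensible, products 25→51.5 °C: 6.1373 kJ/s
Q = ΔH = -58.67 kJ/s = -58.67 kW
Heat removed = 3520.2 kJ/min

Q_out = 3520 kJ/min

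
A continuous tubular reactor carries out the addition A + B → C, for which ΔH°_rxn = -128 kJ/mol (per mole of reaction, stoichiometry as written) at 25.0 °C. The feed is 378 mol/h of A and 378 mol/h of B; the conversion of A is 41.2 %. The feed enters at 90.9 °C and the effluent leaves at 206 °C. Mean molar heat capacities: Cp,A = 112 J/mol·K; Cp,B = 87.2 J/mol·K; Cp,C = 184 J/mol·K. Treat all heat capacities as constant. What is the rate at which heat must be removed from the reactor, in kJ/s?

Q_out = 3.25 kJ/s

Extent of reaction ξ = 0.412 × 378 = 155.74 mol/h
Reaction term: ξ·ΔH°_rxn = 155.74 × -128 = -19934 kJ/h
Sensible, feed 90.9→25 °C: -4962.1 kJ/h
Outlet flows (mol/h): A 222.26, B 222.26, C 155.74
Sensible, products 25→206 °C: 13200 kJ/h
Q = ΔH = -11696 kJ/h = -3.2489 kW
Heat removed = 3.2489 kJ/s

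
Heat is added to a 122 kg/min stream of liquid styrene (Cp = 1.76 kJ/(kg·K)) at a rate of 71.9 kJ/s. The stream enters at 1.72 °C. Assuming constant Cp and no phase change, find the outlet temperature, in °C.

Q = 71.9 kJ/s = 4314 kJ/min
ΔT = Q/(ṁ·Cp) = 4314/(122×1.76) = 20.091 K
T_out = 1.72 + 20.091 = 21.811 °C

T_out = 21.8 °C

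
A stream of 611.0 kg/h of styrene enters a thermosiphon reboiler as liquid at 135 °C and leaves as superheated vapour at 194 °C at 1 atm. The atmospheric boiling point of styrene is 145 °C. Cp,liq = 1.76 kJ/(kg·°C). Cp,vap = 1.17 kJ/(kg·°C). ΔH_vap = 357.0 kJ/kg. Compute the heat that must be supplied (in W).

Q = 73300 W

liquid 135→145 °C: 17.6 kJ/kg
vaporisation at 145 °C: 357 kJ/kg
vapour 145→194 °C: 57.33 kJ/kg
Δh = 17.6 + 357 + 57.33 = 431.93 kJ/kg
Q = ṁ·Δh = 611.0 kg/h × 431.93 kJ/kg = 263910 kJ/h
|Q| = 73.308 kW = 73308 W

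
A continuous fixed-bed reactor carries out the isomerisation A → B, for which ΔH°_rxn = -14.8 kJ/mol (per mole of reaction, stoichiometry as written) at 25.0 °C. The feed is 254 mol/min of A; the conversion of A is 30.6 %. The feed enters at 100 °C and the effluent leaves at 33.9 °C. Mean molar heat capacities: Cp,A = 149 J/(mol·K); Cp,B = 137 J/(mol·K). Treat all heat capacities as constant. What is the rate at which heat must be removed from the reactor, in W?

Extent of reaction ξ = 0.306 × 254 = 77.724 mol/min
Reaction term: ξ·ΔH°_rxn = 77.724 × -14.8 = -1150.3 kJ/min
Sensible, feed 100→25 °C: -2838.4 kJ/min
Outlet flows (mol/min): A 176.28, B 77.724
Sensible, products 25→33.9 °C: 328.53 kJ/min
Q = ΔH = -3660.2 kJ/min = -61.004 kW
Heat removed = 61004 W

Q_out = 61000 W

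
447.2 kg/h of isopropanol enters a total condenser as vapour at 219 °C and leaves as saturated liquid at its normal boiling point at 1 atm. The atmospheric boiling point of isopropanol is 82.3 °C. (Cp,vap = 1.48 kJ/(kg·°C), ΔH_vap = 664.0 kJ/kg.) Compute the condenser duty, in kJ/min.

vapour 219→82.3 °C: -202.32 kJ/kg
condensation at 82.3 °C: -664 kJ/kg
Δh = -202.32 + -664 = -866.32 kJ/kg
Q = ṁ·Δh = 447.2 kg/h × -866.32 kJ/kg = -387420 kJ/h
|Q| = 107.62 kW = 6456.9 kJ/min

Q_c = 6460 kJ/min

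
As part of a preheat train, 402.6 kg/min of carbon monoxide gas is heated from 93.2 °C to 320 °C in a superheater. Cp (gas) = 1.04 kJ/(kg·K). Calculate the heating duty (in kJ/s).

Q = ṁ·Cp·ΔT = 402.6 × 1.04 × (320 − 93.2) = 94962 kJ/min
Converting: 94962 / 60 s = 1582.7 kW

Q = 1580 kJ/s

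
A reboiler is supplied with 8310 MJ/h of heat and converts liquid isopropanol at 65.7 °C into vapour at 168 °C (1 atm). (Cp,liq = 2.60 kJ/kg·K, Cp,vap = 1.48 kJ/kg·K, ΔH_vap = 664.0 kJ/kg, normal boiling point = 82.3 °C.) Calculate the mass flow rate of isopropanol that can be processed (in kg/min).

ṁ = 166 kg/min

Δh = 2.60×(82.3−65.7) + 664.0 + 1.48×(168−82.3) = 834 kJ/kg
Q = 8310 MJ/h = 2308.3 kJ/s = 138500 kJ/min
ṁ = Q/Δh = 138500 / 834 = 166.07 kg/min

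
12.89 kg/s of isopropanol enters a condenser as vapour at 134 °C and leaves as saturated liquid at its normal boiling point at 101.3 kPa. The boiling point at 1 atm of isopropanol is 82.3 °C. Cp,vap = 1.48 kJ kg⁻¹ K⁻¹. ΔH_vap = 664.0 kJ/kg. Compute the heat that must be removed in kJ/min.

vapour 134→82.3 °C: -76.516 kJ/kg
condensation at 82.3 °C: -664 kJ/kg
Δh = -76.516 + -664 = -740.52 kJ/kg
Q = ṁ·Δh = 12.89 kg/s × -740.52 kJ/kg = -9545.3 kJ/s
|Q| = 9545.3 kW = 572720 kJ/min

Q_c = 573000 kJ/min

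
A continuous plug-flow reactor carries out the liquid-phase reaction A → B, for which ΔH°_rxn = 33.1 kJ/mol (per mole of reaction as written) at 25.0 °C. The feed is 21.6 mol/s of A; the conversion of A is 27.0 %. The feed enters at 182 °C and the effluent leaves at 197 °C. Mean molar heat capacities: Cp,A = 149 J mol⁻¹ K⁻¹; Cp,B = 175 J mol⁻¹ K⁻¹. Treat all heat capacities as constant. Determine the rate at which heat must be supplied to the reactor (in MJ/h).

Q_in = 963 MJ/h

Extent of reaction ξ = 0.270 × 21.6 = 5.832 mol/s
Reaction term: ξ·ΔH°_rxn = 5.832 × 33.1 = 193.04 kJ/s
Sensible, feed 182→25 °C: -505.29 kJ/s
Outlet flows (mol/s): A 15.768, B 5.832
Sensible, products 25→197 °C: 579.65 kJ/s
Q = ΔH = 267.4 kJ/s = 267.4 kW
Heat supplied = 962.63 MJ/h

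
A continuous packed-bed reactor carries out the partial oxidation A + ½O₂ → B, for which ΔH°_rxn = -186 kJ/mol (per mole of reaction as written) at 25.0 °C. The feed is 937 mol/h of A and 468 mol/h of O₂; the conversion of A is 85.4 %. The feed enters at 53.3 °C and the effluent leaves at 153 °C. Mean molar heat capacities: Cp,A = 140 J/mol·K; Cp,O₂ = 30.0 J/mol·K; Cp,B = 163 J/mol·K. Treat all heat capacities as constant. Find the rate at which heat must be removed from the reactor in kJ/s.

Q_out = 37.1 kJ/s

Extent of reaction ξ = 0.854 × 937 = 800.2 mol/h
Reaction term: ξ·ΔH°_rxn = 800.2 × -186 = -148840 kJ/h
Sensible, feed 53.3→25 °C: -4109.7 kJ/h
Outlet flows (mol/h): A 136.8, O₂ 67.901, B 800.2
Sensible, products 25→153 °C: 19408 kJ/h
Q = ΔH = -133540 kJ/h = -37.094 kW
Heat removed = 37.094 kJ/s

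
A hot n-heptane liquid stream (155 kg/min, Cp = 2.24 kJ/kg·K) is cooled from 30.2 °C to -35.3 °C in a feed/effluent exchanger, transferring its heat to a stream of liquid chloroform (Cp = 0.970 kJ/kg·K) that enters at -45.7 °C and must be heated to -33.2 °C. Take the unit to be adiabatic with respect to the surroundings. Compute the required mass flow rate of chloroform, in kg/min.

ṁ_c = 1880 kg/min

Heat released by hot stream: Q = 155 × 2.24 × (30.2 − -35.3) = 22742 kJ/min
Energy balance on cold side (adiabatic exchanger): Q = ṁ_c·Cp_c·(T_c,out − T_c,in)
ṁ_c = 22742 / [0.970 × (-33.2 − -45.7)] = 1875.6 kg/min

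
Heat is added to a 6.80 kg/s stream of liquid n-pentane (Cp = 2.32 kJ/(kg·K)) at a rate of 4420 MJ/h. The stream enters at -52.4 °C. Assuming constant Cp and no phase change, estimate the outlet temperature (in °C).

Q = 4420 MJ/h = 1227.8 kJ/s
ΔT = Q/(ṁ·Cp) = 1227.8/(6.80×2.32) = 77.826 K
T_out = -52.4 + 77.826 = 25.426 °C

T_out = 25.4 °C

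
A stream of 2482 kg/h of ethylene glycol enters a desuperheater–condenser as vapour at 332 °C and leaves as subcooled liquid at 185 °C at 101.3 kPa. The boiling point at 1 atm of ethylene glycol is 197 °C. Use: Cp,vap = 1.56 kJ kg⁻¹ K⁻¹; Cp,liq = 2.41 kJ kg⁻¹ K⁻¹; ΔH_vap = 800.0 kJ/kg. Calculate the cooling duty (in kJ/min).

vapour 332→197 °C: -210.6 kJ/kg
condensation at 197 °C: -800 kJ/kg
liquid 197→185 °C: -28.92 kJ/kg
Δh = -210.6 + -800 + -28.92 = -1039.5 kJ/kg
Q = ṁ·Δh = 2482 kg/h × -1039.5 kJ/kg = -2.5801e+06 kJ/h
|Q| = 716.69 kW = 43001 kJ/min

Q_c = 43000 kJ/min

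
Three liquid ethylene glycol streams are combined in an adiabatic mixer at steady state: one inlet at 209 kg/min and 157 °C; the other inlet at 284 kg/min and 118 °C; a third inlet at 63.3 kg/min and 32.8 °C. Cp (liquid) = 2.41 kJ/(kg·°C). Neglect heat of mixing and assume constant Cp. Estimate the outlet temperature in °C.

T_out = 123 °C

No heat crosses the boundary, so H_out = H_in.
T_out = Σ ṁᵢCp,ᵢTᵢ / Σ ṁᵢCp,ᵢ
      = 164850 / 1340.7 = 122.96 °C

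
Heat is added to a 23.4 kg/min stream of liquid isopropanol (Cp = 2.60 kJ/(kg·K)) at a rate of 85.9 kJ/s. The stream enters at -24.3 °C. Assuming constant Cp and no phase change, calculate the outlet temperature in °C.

Q = 85.9 kJ/s = 5154 kJ/min
ΔT = Q/(ṁ·Cp) = 5154/(23.4×2.60) = 84.714 K
T_out = -24.3 + 84.714 = 60.414 °C

T_out = 60.4 °C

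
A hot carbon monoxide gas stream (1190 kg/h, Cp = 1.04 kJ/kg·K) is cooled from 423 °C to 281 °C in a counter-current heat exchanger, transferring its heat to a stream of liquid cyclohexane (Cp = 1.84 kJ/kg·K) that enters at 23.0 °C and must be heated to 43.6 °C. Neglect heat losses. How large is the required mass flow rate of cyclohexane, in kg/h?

Heat released by hot stream: Q = 1190 × 1.04 × (423 − 281) = 175740 kJ/h
Energy balance on cold side (adiabatic exchanger): Q = ṁ_c·Cp_c·(T_c,out − T_c,in)
ṁ_c = 175740 / [1.84 × (43.6 − 23.0)] = 4636.4 kg/h

ṁ_c = 4640 kg/h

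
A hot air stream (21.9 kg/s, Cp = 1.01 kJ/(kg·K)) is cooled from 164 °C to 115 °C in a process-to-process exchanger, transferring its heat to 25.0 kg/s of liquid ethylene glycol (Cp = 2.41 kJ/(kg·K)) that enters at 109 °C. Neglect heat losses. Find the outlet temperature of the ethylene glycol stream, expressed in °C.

Heat released by hot stream: Q = 21.9 × 1.01 × (164 − 115) = 1083.8 kJ/s
Energy balance on cold side (adiabatic exchanger): Q = ṁ_c·Cp_c·(T_c,out − T_c,in)
T_c,out = 109 + 1083.8/(25.0 × 2.41) = 126.99 °C

T_c,out = 127 °C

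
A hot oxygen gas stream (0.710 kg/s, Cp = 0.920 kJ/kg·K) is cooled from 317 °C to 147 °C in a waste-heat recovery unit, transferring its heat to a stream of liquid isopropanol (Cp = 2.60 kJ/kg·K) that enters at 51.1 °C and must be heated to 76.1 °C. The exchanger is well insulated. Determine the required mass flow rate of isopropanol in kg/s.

Heat released by hot stream: Q = 0.710 × 0.920 × (317 − 147) = 111.04 kJ/s
Energy balance on cold side (adiabatic exchanger): Q = ṁ_c·Cp_c·(T_c,out − T_c,in)
ṁ_c = 111.04 / [2.60 × (76.1 − 51.1)] = 1.7084 kg/s

ṁ_c = 1.71 kg/s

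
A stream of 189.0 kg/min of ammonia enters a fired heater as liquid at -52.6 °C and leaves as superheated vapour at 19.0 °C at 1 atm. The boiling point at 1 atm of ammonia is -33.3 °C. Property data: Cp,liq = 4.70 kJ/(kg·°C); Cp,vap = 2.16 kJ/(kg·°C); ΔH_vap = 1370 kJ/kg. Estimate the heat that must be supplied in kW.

Q = 4960 kW

liquid -52.6→-33.3 °C: 90.71 kJ/kg
vaporisation at -33.3 °C: 1370 kJ/kg
vapour -33.3→19.0 °C: 112.97 kJ/kg
Δh = 90.71 + 1370 + 112.97 = 1573.7 kJ/kg
Q = ṁ·Δh = 189.0 kg/min × 1573.7 kJ/kg = 297430 kJ/min
|Q| = 4957.1 kW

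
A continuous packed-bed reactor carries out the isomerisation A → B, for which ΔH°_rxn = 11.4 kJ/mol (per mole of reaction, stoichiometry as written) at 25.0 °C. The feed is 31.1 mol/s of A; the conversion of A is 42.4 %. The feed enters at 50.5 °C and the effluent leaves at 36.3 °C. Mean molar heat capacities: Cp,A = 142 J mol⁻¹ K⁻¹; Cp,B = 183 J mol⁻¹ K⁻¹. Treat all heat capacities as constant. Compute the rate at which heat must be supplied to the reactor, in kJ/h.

Q_in = 337000 kJ/h

Extent of reaction ξ = 0.424 × 31.1 = 13.186 mol/s
Reaction term: ξ·ΔH°_rxn = 13.186 × 11.4 = 150.32 kJ/s
Sensible, feed 50.5→25 °C: -112.61 kJ/s
Outlet flows (mol/s): A 17.914, B 13.186
Sensible, products 25→36.3 °C: 56.012 kJ/s
Q = ΔH = 93.724 kJ/s = 93.724 kW
Heat supplied = 337410 kJ/h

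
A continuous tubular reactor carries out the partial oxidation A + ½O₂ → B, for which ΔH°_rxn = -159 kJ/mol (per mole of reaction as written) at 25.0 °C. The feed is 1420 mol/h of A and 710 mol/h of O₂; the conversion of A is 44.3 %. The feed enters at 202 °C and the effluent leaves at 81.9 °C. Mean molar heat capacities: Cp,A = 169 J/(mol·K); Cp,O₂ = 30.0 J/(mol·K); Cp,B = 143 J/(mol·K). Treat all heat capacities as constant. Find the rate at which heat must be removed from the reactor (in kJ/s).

Q_out = 36.9 kJ/s

Extent of reaction ξ = 0.443 × 1420 = 629.06 mol/h
Reaction term: ξ·ΔH°_rxn = 629.06 × -159 = -100020 kJ/h
Sensible, feed 202→25 °C: -46247 kJ/h
Outlet flows (mol/h): A 790.94, O₂ 395.47, B 629.06
Sensible, products 25→81.9 °C: 13399 kJ/h
Q = ΔH = -132870 kJ/h = -36.908 kW
Heat removed = 36.908 kJ/s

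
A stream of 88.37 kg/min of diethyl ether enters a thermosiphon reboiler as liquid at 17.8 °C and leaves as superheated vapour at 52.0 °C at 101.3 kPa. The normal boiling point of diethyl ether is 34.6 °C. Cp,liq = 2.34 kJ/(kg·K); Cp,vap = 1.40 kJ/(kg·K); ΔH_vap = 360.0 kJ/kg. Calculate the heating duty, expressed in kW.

liquid 17.8→34.6 °C: 39.312 kJ/kg
vaporisation at 34.6 °C: 360 kJ/kg
vapour 34.6→52.0 °C: 24.36 kJ/kg
Δh = 39.312 + 360 + 24.36 = 423.67 kJ/kg
Q = ṁ·Δh = 88.37 kg/min × 423.67 kJ/kg = 37440 kJ/min
|Q| = 624 kW

Q = 624 kW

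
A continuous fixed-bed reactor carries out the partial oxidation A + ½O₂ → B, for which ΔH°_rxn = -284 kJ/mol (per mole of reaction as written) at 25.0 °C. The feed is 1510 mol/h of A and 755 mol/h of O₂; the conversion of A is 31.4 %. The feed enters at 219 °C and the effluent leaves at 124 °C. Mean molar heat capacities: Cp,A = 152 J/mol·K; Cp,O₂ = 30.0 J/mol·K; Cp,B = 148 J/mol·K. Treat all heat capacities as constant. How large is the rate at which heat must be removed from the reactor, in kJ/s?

Extent of reaction ξ = 0.314 × 1510 = 474.14 mol/h
Reaction term: ξ·ΔH°_rxn = 474.14 × -284 = -134660 kJ/h
Sensible, feed 219→25 °C: -48921 kJ/h
Outlet flows (mol/h): A 1035.9, O₂ 517.93, B 474.14
Sensible, products 25→124 °C: 24073 kJ/h
Q = ΔH = -159500 kJ/h = -44.307 kW
Heat removed = 44.307 kJ/s

Q_out = 44.3 kJ/s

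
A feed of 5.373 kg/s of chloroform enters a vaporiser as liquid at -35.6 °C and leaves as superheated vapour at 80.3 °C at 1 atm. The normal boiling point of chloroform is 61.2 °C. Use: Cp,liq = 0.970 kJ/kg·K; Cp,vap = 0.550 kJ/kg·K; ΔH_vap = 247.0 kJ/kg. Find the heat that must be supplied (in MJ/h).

liquid -35.6→61.2 °C: 93.896 kJ/kg
vaporisation at 61.2 °C: 247 kJ/kg
vapour 61.2→80.3 °C: 10.505 kJ/kg
Δh = 93.896 + 247 + 10.505 = 351.4 kJ/kg
Q = ṁ·Δh = 5.373 kg/s × 351.4 kJ/kg = 1888.1 kJ/s
|Q| = 1888.1 kW = 6797.1 MJ/h

Q = 6800 MJ/h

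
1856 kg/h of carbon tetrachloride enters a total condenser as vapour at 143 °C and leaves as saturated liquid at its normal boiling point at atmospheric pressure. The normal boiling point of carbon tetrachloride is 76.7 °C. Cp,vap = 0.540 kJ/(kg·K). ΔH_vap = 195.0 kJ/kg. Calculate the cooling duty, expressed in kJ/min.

Q_c = 7140 kJ/min

vapour 143→76.7 °C: -35.802 kJ/kg
condensation at 76.7 °C: -195 kJ/kg
Δh = -35.802 + -195 = -230.8 kJ/kg
Q = ṁ·Δh = 1856 kg/h × -230.8 kJ/kg = -428370 kJ/h
|Q| = 118.99 kW = 7139.5 kJ/min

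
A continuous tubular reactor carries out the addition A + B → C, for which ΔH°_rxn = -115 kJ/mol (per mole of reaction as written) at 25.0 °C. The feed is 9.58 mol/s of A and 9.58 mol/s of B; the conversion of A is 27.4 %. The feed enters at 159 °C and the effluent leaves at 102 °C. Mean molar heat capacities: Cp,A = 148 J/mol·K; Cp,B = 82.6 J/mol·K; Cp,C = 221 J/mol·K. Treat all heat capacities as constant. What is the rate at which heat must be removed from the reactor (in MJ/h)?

Extent of reaction ξ = 0.274 × 9.58 = 2.6249 mol/s
Reaction term: ξ·ΔH°_rxn = 2.6249 × -115 = -301.87 kJ/s
Sensible, feed 159→25 °C: -296.03 kJ/s
Outlet flows (mol/s): A 6.9551, B 6.9551, C 2.6249
Sensible, products 25→102 °C: 168.16 kJ/s
Q = ΔH = -429.73 kJ/s = -429.73 kW
Heat removed = 1547 MJ/h

Q_out = 1550 MJ/h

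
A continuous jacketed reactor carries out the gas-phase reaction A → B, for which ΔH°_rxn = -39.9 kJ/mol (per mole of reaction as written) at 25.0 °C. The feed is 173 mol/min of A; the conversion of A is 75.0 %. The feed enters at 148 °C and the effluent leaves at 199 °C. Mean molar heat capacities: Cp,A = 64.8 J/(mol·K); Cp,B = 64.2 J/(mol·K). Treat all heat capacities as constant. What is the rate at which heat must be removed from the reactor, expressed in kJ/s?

Extent of reaction ξ = 0.750 × 173 = 129.75 mol/min
Reaction term: ξ·ΔH°_rxn = 129.75 × -39.9 = -5177 kJ/min
Sensible, feed 148→25 °C: -1378.9 kJ/min
Outlet flows (mol/min): A 43.25, B 129.75
Sensible, products 25→199 °C: 1937.1 kJ/min
Q = ΔH = -4618.8 kJ/min = -76.981 kW
Heat removed = 76.981 kJ/s

Q_out = 77.0 kJ/s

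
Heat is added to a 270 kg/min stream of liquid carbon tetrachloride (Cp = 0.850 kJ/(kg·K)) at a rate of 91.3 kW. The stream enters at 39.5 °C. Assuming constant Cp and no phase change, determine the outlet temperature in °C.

T_out = 63.4 °C

Q = 91.3 kW = 5478 kJ/min
ΔT = Q/(ṁ·Cp) = 5478/(270×0.850) = 23.869 K
T_out = 39.5 + 23.869 = 63.369 °C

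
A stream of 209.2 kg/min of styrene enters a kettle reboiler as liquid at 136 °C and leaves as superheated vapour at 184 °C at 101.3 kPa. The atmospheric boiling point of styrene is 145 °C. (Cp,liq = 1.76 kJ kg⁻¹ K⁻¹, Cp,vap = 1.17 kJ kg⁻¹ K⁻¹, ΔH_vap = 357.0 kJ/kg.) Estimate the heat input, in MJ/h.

liquid 136→145 °C: 15.84 kJ/kg
vaporisation at 145 °C: 357 kJ/kg
vapour 145→184 °C: 45.63 kJ/kg
Δh = 15.84 + 357 + 45.63 = 418.47 kJ/kg
Q = ṁ·Δh = 209.2 kg/min × 418.47 kJ/kg = 87544 kJ/min
|Q| = 1459.1 kW = 5252.6 MJ/h

Q = 5250 MJ/h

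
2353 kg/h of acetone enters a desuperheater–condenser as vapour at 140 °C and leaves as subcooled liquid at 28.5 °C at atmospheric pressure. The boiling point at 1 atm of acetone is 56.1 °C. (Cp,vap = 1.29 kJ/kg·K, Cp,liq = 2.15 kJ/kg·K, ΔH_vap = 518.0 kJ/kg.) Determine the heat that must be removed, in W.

vapour 140→56.1 °C: -108.23 kJ/kg
condensation at 56.1 °C: -518 kJ/kg
liquid 56.1→28.5 °C: -59.34 kJ/kg
Δh = -108.23 + -518 + -59.34 = -685.57 kJ/kg
Q = ṁ·Δh = 2353 kg/h × -685.57 kJ/kg = -1.6131e+06 kJ/h
|Q| = 448.1 kW = 448100 W

Q_c = 448000 W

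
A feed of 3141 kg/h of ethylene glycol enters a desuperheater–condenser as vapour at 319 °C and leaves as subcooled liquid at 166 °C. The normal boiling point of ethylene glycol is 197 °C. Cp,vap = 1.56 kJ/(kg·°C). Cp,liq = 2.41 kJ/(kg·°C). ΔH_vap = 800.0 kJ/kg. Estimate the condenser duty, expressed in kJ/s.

vapour 319→197 °C: -190.32 kJ/kg
condensation at 197 °C: -800 kJ/kg
liquid 197→166 °C: -74.71 kJ/kg
Δh = -190.32 + -800 + -74.71 = -1065 kJ/kg
Q = ṁ·Δh = 3141 kg/h × -1065 kJ/kg = -3.3453e+06 kJ/h
|Q| = 929.24 kW

Q_c = 929 kJ/s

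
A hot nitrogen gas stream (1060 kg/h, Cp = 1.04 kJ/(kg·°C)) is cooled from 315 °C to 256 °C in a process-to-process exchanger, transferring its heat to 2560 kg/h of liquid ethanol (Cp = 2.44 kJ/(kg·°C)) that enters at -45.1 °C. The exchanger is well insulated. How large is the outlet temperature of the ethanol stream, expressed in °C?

T_c,out = -34.7 °C

Heat released by hot stream: Q = 1060 × 1.04 × (315 − 256) = 65042 kJ/h
Energy balance on cold side (adiabatic exchanger): Q = ṁ_c·Cp_c·(T_c,out − T_c,in)
T_c,out = -45.1 + 65042/(2560 × 2.44) = -34.687 °C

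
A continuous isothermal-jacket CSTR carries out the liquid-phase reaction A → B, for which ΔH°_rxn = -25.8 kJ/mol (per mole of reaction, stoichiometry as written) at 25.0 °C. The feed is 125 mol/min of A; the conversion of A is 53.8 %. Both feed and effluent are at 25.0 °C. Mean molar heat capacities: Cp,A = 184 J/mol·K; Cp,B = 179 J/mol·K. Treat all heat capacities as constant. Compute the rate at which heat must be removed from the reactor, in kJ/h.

Q_out = 104000 kJ/h

Extent of reaction ξ = 0.538 × 125 = 67.25 mol/min
Reaction term: ξ·ΔH°_rxn = 67.25 × -25.8 = -1735 kJ/min
Q = ΔH = -1735 kJ/min = -28.918 kW
Heat removed = 104100 kJ/h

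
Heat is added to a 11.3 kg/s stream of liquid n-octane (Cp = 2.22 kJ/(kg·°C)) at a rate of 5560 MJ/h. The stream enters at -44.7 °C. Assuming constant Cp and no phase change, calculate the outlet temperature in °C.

T_out = 16.9 °C

Q = 5560 MJ/h = 1544.4 kJ/s
ΔT = Q/(ṁ·Cp) = 1544.4/(11.3×2.22) = 61.566 K
T_out = -44.7 + 61.566 = 16.866 °C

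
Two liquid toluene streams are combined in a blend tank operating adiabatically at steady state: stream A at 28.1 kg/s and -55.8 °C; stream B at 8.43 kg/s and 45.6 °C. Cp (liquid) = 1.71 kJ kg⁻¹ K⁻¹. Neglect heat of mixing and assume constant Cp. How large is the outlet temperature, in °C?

T_out = -32.4 °C

Energy balance with Q = 0: Σ ṁᵢCp,ᵢ(T_out − Tᵢ) = 0
T_out = Σ ṁᵢCp,ᵢTᵢ / Σ ṁᵢCp,ᵢ
      = -2023.9 / 62.466 = -32.4 °C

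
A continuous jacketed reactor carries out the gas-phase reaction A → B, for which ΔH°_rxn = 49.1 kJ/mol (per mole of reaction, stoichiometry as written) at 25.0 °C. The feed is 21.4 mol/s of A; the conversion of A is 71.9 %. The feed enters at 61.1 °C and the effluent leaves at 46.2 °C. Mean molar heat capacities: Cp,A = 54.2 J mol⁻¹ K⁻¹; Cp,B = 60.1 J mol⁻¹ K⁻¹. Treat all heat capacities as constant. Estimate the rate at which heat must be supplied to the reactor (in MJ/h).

Q_in = 2660 MJ/h

Extent of reaction ξ = 0.719 × 21.4 = 15.387 mol/s
Reaction term: ξ·ΔH°_rxn = 15.387 × 49.1 = 755.48 kJ/s
Sensible, feed 61.1→25 °C: -41.872 kJ/s
Outlet flows (mol/s): A 6.0134, B 15.387
Sensible, products 25→46.2 °C: 26.514 kJ/s
Q = ΔH = 740.12 kJ/s = 740.12 kW
Heat supplied = 2664.4 MJ/h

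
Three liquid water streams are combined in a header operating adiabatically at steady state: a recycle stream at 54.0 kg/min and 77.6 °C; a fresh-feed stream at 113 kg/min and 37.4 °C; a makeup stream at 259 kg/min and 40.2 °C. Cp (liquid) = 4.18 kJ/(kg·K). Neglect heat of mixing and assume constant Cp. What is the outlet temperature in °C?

T_out = 44.2 °C

No heat crosses the boundary, so H_out = H_in.
T_out = Σ ṁᵢCp,ᵢTᵢ / Σ ṁᵢCp,ᵢ
      = 78703 / 1780.7 = 44.198 °C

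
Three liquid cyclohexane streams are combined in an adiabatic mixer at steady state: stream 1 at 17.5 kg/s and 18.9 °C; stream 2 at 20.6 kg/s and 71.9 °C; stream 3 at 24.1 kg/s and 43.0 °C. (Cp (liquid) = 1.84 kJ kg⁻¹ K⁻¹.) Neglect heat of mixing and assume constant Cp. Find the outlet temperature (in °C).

No heat crosses the boundary, so H_out = H_in.
T_out = Σ ṁᵢCp,ᵢTᵢ / Σ ṁᵢCp,ᵢ
      = 5240.7 / 114.45 = 45.791 °C

T_out = 45.8 °C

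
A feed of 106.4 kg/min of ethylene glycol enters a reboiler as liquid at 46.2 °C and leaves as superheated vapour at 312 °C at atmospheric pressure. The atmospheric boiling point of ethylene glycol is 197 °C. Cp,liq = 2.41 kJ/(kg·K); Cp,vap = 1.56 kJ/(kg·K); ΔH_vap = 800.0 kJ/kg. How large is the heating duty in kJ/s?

liquid 46.2→197 °C: 363.43 kJ/kg
vaporisation at 197 °C: 800 kJ/kg
vapour 197→312 °C: 179.4 kJ/kg
Δh = 363.43 + 800 + 179.4 = 1342.8 kJ/kg
Q = ṁ·Δh = 106.4 kg/min × 1342.8 kJ/kg = 142880 kJ/min
|Q| = 2381.3 kW

Q = 2380 kJ/s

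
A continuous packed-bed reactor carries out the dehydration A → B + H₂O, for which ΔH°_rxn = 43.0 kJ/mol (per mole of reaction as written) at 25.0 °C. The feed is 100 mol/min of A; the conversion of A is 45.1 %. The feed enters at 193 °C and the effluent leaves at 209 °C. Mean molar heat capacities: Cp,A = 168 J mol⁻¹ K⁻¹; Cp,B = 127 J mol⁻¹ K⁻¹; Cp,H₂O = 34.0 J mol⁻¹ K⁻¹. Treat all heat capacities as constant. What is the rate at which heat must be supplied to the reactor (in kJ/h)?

Extent of reaction ξ = 0.451 × 100 = 45.1 mol/min
Reaction term: ξ·ΔH°_rxn = 45.1 × 43.0 = 1939.3 kJ/min
Sensible, feed 193→25 °C: -2822.4 kJ/min
Outlet flows (mol/min): A 54.9, B 45.1, H₂O 45.1
Sensible, products 25→209 °C: 3033.1 kJ/min
Q = ΔH = 2150 kJ/min = 35.834 kW
Heat supplied = 129000 kJ/h

Q_in = 129000 kJ/h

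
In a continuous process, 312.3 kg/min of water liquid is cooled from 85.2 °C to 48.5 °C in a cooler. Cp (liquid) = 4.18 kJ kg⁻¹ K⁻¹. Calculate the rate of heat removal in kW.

Q = ṁ·Cp·ΔT = 312.3 × 4.18 × (48.5 − 85.2) = -47909 kJ/min
Converting: 47909 / 60 s = 798.48 kW

Q_c = 798 kW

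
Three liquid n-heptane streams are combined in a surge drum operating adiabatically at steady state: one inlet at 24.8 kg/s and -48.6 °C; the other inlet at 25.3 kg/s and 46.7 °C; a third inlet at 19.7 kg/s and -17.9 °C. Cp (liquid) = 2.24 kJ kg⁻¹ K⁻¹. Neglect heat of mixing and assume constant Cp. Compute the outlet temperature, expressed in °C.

T_out = -5.39 °C

Adiabatic, steady state ⇒ Σ ṁᵢCp,ᵢ(T_out − Tᵢ) = 0
T_out = Σ ṁᵢCp,ᵢTᵢ / Σ ṁᵢCp,ᵢ
      = -843.14 / 156.35 = -5.3926 °C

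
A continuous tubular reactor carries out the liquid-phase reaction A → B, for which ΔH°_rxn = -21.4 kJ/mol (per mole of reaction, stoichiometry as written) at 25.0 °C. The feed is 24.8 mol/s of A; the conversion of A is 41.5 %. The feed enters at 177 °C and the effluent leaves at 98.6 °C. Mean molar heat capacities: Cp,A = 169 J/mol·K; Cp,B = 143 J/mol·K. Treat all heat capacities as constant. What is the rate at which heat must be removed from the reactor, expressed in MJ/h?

Extent of reaction ξ = 0.415 × 24.8 = 10.292 mol/s
Reaction term: ξ·ΔH°_rxn = 10.292 × -21.4 = -220.25 kJ/s
Sensible, feed 177→25 °C: -637.06 kJ/s
Outlet flows (mol/s): A 14.508, B 10.292
Sensible, products 25→98.6 °C: 288.78 kJ/s
Q = ΔH = -568.53 kJ/s = -568.53 kW
Heat removed = 2046.7 MJ/h

Q_out = 2050 MJ/h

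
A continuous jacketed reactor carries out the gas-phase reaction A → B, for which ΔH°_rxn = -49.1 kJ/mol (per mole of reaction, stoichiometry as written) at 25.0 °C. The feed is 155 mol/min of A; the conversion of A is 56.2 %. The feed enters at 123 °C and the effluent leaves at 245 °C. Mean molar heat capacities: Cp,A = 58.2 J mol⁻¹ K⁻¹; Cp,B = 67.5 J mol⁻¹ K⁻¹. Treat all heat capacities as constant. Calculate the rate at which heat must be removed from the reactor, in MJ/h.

Extent of reaction ξ = 0.562 × 155 = 87.11 mol/min
Reaction term: ξ·ΔH°_rxn = 87.11 × -49.1 = -4277.1 kJ/min
Sensible, feed 123→25 °C: -884.06 kJ/min
Outlet flows (mol/min): A 67.89, B 87.11
Sensible, products 25→245 °C: 2162.8 kJ/min
Q = ΔH = -2998.3 kJ/min = -49.972 kW
Heat removed = 179.9 MJ/h

Q_out = 180 MJ/h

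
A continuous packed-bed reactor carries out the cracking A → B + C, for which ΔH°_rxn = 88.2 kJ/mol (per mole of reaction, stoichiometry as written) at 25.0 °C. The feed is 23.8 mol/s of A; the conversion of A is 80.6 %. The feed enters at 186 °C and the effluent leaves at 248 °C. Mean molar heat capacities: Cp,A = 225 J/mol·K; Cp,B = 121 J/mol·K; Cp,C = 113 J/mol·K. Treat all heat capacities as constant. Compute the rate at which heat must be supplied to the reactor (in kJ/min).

Extent of reaction ξ = 0.806 × 23.8 = 19.183 mol/s
Reaction term: ξ·ΔH°_rxn = 19.183 × 88.2 = 1691.9 kJ/s
Sensible, feed 186→25 °C: -862.15 kJ/s
Outlet flows (mol/s): A 4.6172, B 19.183, C 19.183
Sensible, products 25→248 °C: 1232.7 kJ/s
Q = ΔH = 2062.4 kJ/s = 2062.4 kW
Heat supplied = 123750 kJ/min

Q_in = 124000 kJ/min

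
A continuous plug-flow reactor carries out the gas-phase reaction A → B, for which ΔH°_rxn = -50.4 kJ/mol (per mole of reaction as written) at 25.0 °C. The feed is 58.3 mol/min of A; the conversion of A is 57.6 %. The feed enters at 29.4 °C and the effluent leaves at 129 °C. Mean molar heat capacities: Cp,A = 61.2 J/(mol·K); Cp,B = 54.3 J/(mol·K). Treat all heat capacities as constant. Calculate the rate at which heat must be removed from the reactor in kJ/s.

Extent of reaction ξ = 0.576 × 58.3 = 33.581 mol/min
Reaction term: ξ·ΔH°_rxn = 33.581 × -50.4 = -1692.5 kJ/min
Sensible, feed 29.4→25 °C: -15.699 kJ/min
Outlet flows (mol/min): A 24.719, B 33.581
Sensible, products 25→129 °C: 346.97 kJ/min
Q = ΔH = -1361.2 kJ/min = -22.687 kW
Heat removed = 22.687 kJ/s

Q_out = 22.7 kJ/s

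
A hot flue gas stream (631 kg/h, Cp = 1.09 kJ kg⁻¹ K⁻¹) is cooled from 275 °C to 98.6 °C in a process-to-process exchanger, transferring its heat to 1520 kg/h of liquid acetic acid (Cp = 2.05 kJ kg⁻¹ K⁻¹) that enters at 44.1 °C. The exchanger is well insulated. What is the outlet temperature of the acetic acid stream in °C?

T_c,out = 83.0 °C

Heat released by hot stream: Q = 631 × 1.09 × (275 − 98.6) = 121330 kJ/h
Energy balance on cold side (adiabatic exchanger): Q = ṁ_c·Cp_c·(T_c,out − T_c,in)
T_c,out = 44.1 + 121330/(1520 × 2.05) = 83.037 °C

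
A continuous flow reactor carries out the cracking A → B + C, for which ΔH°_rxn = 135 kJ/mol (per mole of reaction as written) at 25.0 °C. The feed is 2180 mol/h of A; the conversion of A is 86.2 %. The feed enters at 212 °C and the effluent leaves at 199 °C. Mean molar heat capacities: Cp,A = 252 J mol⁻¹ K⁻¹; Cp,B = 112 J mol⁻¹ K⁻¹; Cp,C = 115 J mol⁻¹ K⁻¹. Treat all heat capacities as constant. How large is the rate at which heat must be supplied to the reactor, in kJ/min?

Q_in = 3970 kJ/min

Extent of reaction ξ = 0.862 × 2180 = 1879.2 mol/h
Reaction term: ξ·ΔH°_rxn = 1879.2 × 135 = 253690 kJ/h
Sensible, feed 212→25 °C: -102730 kJ/h
Outlet flows (mol/h): A 300.84, B 1879.2, C 1879.2
Sensible, products 25→199 °C: 87414 kJ/h
Q = ΔH = 238370 kJ/h = 66.214 kW
Heat supplied = 3972.8 kJ/min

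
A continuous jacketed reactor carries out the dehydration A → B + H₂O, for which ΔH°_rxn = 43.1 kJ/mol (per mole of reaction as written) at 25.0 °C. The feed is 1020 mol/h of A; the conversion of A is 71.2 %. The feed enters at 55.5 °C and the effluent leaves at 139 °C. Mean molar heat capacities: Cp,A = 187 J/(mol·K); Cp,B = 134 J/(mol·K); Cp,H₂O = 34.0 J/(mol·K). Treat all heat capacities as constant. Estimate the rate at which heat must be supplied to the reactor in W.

Q_in = 12700 W

Extent of reaction ξ = 0.712 × 1020 = 726.24 mol/h
Reaction term: ξ·ΔH°_rxn = 726.24 × 43.1 = 31301 kJ/h
Sensible, feed 55.5→25 °C: -5817.6 kJ/h
Outlet flows (mol/h): A 293.76, B 726.24, H₂O 726.24
Sensible, products 25→139 °C: 20171 kJ/h
Q = ΔH = 45655 kJ/h = 12.682 kW
Heat supplied = 12682 W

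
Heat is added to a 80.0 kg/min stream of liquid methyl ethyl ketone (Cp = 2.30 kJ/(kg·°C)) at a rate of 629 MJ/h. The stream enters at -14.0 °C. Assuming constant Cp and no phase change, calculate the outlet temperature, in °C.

T_out = 43.0 °C

Q = 629 MJ/h = 10483 kJ/min
ΔT = Q/(ṁ·Cp) = 10483/(80.0×2.30) = 56.975 K
T_out = -14.0 + 56.975 = 42.975 °C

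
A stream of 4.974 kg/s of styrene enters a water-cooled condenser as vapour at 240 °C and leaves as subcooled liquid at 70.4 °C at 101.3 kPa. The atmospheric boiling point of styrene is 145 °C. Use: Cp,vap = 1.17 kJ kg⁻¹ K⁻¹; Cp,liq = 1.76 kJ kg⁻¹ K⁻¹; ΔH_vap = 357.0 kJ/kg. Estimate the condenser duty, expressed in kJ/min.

Q_c = 179000 kJ/min

vapour 240→145 °C: -111.15 kJ/kg
condensation at 145 °C: -357 kJ/kg
liquid 145→70.4 °C: -131.3 kJ/kg
Δh = -111.15 + -357 + -131.3 = -599.45 kJ/kg
Q = ṁ·Δh = 4.974 kg/s × -599.45 kJ/kg = -2981.6 kJ/s
|Q| = 2981.6 kW = 178900 kJ/min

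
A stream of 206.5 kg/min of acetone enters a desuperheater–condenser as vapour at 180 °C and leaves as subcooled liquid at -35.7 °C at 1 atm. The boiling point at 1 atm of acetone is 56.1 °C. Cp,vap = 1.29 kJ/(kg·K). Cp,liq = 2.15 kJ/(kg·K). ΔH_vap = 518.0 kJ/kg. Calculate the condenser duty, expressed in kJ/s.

Q_c = 3010 kJ/s

vapour 180→56.1 °C: -159.83 kJ/kg
condensation at 56.1 °C: -518 kJ/kg
liquid 56.1→-35.7 °C: -197.37 kJ/kg
Δh = -159.83 + -518 + -197.37 = -875.2 kJ/kg
Q = ṁ·Δh = 206.5 kg/min × -875.2 kJ/kg = -180730 kJ/min
|Q| = 3012.2 kW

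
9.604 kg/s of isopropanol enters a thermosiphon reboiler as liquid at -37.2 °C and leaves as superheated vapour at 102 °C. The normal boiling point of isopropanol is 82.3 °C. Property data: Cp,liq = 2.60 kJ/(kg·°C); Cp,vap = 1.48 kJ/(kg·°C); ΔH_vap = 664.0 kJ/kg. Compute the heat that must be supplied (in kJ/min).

Q = 578000 kJ/min

liquid -37.2→82.3 °C: 310.7 kJ/kg
vaporisation at 82.3 °C: 664 kJ/kg
vapour 82.3→102 °C: 29.156 kJ/kg
Δh = 310.7 + 664 + 29.156 = 1003.9 kJ/kg
Q = ṁ·Δh = 9.604 kg/s × 1003.9 kJ/kg = 9641 kJ/s
|Q| = 9641 kW = 578460 kJ/min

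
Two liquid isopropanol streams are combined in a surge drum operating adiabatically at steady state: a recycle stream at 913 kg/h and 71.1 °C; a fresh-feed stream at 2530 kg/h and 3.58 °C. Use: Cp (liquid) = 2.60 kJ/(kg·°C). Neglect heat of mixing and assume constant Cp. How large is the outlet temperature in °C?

T_out = 21.5 °C

Energy balance with Q = 0: Σ ṁᵢCp,ᵢ(T_out − Tᵢ) = 0
Σ ṁᵢCp,ᵢTᵢ = 913×2.60×71.1 + 2530×2.60×3.58 = 192330
Σ ṁᵢCp,ᵢ = 913×2.60 + 2530×2.60 = 8951.8
T_out = 192330 / 8951.8 = 21.485 °C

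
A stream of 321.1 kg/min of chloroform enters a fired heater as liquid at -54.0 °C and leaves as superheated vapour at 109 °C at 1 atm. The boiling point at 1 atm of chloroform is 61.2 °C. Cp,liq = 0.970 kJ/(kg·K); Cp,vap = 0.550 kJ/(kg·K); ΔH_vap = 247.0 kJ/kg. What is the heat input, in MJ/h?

liquid -54.0→61.2 °C: 111.74 kJ/kg
vaporisation at 61.2 °C: 247 kJ/kg
vapour 61.2→109 °C: 26.29 kJ/kg
Δh = 111.74 + 247 + 26.29 = 385.03 kJ/kg
Q = ṁ·Δh = 321.1 kg/min × 385.03 kJ/kg = 123630 kJ/min
|Q| = 2060.6 kW = 7418.1 MJ/h

Q = 7420 MJ/h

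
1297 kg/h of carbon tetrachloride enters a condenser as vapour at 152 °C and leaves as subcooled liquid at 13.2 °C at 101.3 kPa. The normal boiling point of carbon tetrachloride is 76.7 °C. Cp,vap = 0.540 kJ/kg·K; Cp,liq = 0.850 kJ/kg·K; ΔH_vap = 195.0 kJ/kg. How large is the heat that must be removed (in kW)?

Q_c = 104 kW

vapour 152→76.7 °C: -40.662 kJ/kg
condensation at 76.7 °C: -195 kJ/kg
liquid 76.7→13.2 °C: -53.975 kJ/kg
Δh = -40.662 + -195 + -53.975 = -289.64 kJ/kg
Q = ṁ·Δh = 1297 kg/h × -289.64 kJ/kg = -375660 kJ/h
|Q| = 104.35 kW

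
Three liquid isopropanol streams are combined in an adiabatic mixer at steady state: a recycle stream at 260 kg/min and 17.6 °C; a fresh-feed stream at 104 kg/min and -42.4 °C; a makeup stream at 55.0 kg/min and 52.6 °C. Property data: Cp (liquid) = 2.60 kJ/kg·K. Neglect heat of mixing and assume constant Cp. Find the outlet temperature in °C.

T_out = 7.30 °C

Adiabatic, steady state ⇒ Σ ṁᵢCp,ᵢ(T_out − Tᵢ) = 0
T_out = Σ ṁᵢCp,ᵢTᵢ / Σ ṁᵢCp,ᵢ
      = 7954.4 / 1089.4 = 7.3017 °C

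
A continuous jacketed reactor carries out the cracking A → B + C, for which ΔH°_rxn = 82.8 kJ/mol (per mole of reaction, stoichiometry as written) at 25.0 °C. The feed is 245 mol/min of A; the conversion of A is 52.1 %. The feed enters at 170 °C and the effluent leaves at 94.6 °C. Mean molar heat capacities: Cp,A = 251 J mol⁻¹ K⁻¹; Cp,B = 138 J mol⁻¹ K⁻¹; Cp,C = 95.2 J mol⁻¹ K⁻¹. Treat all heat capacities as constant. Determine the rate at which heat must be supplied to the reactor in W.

Q_in = 96200 W

Extent of reaction ξ = 0.521 × 245 = 127.65 mol/min
Reaction term: ξ·ΔH°_rxn = 127.65 × 82.8 = 10569 kJ/min
Sensible, feed 170→25 °C: -8916.8 kJ/min
Outlet flows (mol/min): A 117.35, B 127.65, C 127.65
Sensible, products 25→94.6 °C: 4121.9 kJ/min
Q = ΔH = 5774.1 kJ/min = 96.236 kW
Heat supplied = 96236 W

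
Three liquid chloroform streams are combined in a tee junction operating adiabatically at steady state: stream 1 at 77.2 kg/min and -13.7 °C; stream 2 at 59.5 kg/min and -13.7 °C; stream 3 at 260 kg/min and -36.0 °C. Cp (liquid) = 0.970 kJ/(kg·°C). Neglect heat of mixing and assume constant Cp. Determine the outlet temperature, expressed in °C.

T_out = -28.3 °C

Adiabatic, steady state ⇒ Σ ṁᵢCp,ᵢ(T_out − Tᵢ) = 0
T_out = Σ ṁᵢCp,ᵢTᵢ / Σ ṁᵢCp,ᵢ
      = -10896 / 384.8 = -28.316 °C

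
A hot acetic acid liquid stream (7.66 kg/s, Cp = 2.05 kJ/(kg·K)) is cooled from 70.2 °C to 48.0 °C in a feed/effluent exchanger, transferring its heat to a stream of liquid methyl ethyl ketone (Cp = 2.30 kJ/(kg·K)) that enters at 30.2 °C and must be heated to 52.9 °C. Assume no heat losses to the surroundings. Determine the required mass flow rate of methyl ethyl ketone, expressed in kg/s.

Heat released by hot stream: Q = 7.66 × 2.05 × (70.2 − 48.0) = 348.61 kJ/s
Energy balance on cold side (adiabatic exchanger): Q = ṁ_c·Cp_c·(T_c,out − T_c,in)
ṁ_c = 348.61 / [2.30 × (52.9 − 30.2)] = 6.677 kg/s

ṁ_c = 6.68 kg/s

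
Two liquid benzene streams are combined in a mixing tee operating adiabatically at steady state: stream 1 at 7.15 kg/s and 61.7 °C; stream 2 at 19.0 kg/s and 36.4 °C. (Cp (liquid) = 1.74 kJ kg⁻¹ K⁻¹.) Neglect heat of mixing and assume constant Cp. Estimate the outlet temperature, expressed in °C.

T_out = 43.3 °C

Energy balance with Q = 0: Σ ṁᵢCp,ᵢ(T_out − Tᵢ) = 0
T_out = Σ ṁᵢCp,ᵢTᵢ / Σ ṁᵢCp,ᵢ
      = 1971 / 45.501 = 43.318 °C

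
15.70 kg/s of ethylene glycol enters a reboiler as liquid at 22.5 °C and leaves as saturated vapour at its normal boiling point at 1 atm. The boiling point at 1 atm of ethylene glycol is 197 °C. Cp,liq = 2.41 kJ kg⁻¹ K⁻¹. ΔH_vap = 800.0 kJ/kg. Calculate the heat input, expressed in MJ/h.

liquid 22.5→197 °C: 420.55 kJ/kg
vaporisation at 197 °C: 800 kJ/kg
Δh = 420.55 + 800 = 1220.5 kJ/kg
Q = ṁ·Δh = 15.70 kg/s × 1220.5 kJ/kg = 19163 kJ/s
|Q| = 19163 kW = 68985 MJ/h

Q = 69000 MJ/h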